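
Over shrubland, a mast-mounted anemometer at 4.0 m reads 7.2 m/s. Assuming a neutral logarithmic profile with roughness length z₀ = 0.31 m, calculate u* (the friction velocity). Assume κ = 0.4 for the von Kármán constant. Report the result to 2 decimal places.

Log law: V(z) = (u*/κ) · ln(z/z₀) ⇒ u* = κ · V / ln(z/z₀)
u* = 0.4 × 7.2 / ln(4.0/0.31) = 0.4 × 7.2 / 2.5575
   = 2.8800 / 2.5575 = 1.1261 m/s

u* ≈ 1.13 m/s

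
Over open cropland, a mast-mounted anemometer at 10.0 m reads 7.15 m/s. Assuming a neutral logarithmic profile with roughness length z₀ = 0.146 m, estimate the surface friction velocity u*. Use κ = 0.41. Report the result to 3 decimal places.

u* ≈ 0.694 m/s

Log law: V(z) = (u*/κ) · ln(z/z₀) ⇒ u* = κ · V / ln(z/z₀)
u* = 0.41 × 7.15 / ln(10.0/0.146) = 0.41 × 7.15 / 4.2267
   = 2.9315 / 4.2267 = 0.6936 m/s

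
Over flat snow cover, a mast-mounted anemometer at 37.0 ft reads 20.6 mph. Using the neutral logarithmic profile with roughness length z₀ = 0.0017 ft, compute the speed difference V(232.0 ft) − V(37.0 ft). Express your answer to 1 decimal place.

Log law: V₂ = V₁ · ln(z₂/z₀)/ln(z₁/z₀) = 20.6 × 11.8239/9.9880 = 24.3863 mph
ΔV = 24.3863 − 20.6 = 3.7863 mph

3.8 mph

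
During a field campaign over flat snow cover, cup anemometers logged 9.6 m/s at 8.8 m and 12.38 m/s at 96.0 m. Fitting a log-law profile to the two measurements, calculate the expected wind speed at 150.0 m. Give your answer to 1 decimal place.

12.9 m/s

Log law: V ∝ ln(z/z₀). From the pair, with r = V₁/V₂ = 0.77544,
ln z₀ = (ln z₁ − r·ln z₂)/(1 − r) = (2.1748 − 0.77544×4.5643)/0.22456 = -6.0771 → z₀ = 0.002295 m
V₃ = V₁ · ln(z₃/z₀)/ln(z₁/z₀) = 9.6 × 11.0877/8.2518 = 12.8992 m/s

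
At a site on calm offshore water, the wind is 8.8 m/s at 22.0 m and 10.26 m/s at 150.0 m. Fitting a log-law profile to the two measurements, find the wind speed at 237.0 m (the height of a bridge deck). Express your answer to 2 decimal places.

10.61 m/s

Log law: V ∝ ln(z/z₀). From the pair, with r = V₁/V₂ = 0.85770,
ln z₀ = (ln z₁ − r·ln z₂)/(1 − r) = (3.0910 − 0.85770×5.0106)/0.14230 = -8.4791 → z₀ = 0.0002078 m
V₃ = V₁ · ln(z₃/z₀)/ln(z₁/z₀) = 8.8 × 13.9472/11.5701 = 10.6079 m/s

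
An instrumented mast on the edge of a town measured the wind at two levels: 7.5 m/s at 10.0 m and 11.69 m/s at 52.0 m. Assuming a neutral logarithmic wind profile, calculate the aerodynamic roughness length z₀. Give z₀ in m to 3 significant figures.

Log law: V(z) ∝ ln(z/z₀). With r = V₁/V₂ = 7.5/11.69 = 0.64157,
r · ln(z₂/z₀) = ln(z₁/z₀) ⇒ ln z₀ = (ln z₁ − r·ln z₂)/(1 − r)
ln z₀ = (2.30259 − 0.64157×3.95124) / 0.35843 = -0.6485
z₀ = exp(-0.6485) = 0.5228 m

z₀ ≈ 0.523 m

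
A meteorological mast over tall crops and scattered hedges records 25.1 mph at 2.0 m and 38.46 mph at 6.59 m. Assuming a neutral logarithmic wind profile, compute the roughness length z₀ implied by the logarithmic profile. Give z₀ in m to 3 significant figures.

Log law: V(z) ∝ ln(z/z₀). With r = V₁/V₂ = 25.1/38.46 = 0.65263,
r · ln(z₂/z₀) = ln(z₁/z₀) ⇒ ln z₀ = (ln z₁ − r·ln z₂)/(1 − r)
ln z₀ = (0.69315 − 0.65263×1.88555) / 0.34737 = -1.5471
z₀ = exp(-1.5471) = 0.2129 m

z₀ ≈ 0.213 m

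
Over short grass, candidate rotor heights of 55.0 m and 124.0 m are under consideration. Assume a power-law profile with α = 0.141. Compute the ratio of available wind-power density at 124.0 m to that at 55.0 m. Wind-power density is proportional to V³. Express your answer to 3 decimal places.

Speed ratio: V_B/V_A = (z_B/z_A)^α = (124.0/55.0)^0.141 = (2.2545)^0.141 = 1.12145
Power-density ratio: P_B/P_A = (V_B/V_A)³ = (1.12145)³ = 1.41041

1.410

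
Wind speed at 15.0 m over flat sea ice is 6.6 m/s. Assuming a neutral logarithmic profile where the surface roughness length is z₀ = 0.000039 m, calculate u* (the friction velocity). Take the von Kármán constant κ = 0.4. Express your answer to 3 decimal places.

u* ≈ 0.205 m/s

Log law: V(z) = (u*/κ) · ln(z/z₀) ⇒ u* = κ · V / ln(z/z₀)
u* = 0.4 × 6.6 / ln(15.0/0.000039) = 0.4 × 6.6 / 12.8600
   = 2.6400 / 12.8600 = 0.2053 m/s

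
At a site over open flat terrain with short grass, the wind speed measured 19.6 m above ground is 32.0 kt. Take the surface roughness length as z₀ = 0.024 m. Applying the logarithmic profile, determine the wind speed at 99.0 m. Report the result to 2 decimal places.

Log law: V(z) ∝ ln(z/z₀), so V₂/V₁ = ln(z₂/z₀) / ln(z₁/z₀).
ln(99.0/0.024) = 8.3248, ln(19.6/0.024) = 6.7052
V₂ = 32.0 × 8.3248/6.7052 = 32.0 × 1.2415 = 39.7293 kt

39.73 kt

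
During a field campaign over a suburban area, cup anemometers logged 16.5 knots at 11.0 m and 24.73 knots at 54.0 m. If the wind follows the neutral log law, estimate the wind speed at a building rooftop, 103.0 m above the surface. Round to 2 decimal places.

28.07 knots

Log law: V ∝ ln(z/z₀). From the pair, with r = V₁/V₂ = 0.66721,
ln z₀ = (ln z₁ − r·ln z₂)/(1 − r) = (2.3979 − 0.66721×3.9890)/0.33279 = -0.7920 → z₀ = 0.4529 m
V₃ = V₁ · ln(z₃/z₀)/ln(z₁/z₀) = 16.5 × 5.4267/3.1899 = 28.0702 knots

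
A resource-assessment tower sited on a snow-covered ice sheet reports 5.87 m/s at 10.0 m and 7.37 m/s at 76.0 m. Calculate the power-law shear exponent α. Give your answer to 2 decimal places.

α ≈ 0.11

Power law: V₂/V₁ = (z₂/z₁)^α ⇒ α = ln(V₂/V₁) / ln(z₂/z₁)
α = ln(7.37/5.87) / ln(76.0/10.0) = ln(1.2555) / ln(7.6000)
  = 0.22756 / 2.02815 = 0.11220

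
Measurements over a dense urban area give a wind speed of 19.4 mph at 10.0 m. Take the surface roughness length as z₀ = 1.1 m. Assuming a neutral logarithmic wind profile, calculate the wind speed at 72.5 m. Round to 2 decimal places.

36.81 mph

Log law: V(z) ∝ ln(z/z₀), so V₂/V₁ = ln(z₂/z₀) / ln(z₁/z₀).
ln(72.5/1.1) = 4.1883, ln(10.0/1.1) = 2.2073
V₂ = 19.4 × 4.1883/2.2073 = 19.4 × 1.8975 = 36.8113 mph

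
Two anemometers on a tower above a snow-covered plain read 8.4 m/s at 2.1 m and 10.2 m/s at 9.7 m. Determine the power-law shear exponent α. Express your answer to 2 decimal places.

Power law: V₂/V₁ = (z₂/z₁)^α ⇒ α = ln(V₂/V₁) / ln(z₂/z₁)
α = ln(10.2/8.4) / ln(9.7/2.1) = ln(1.2143) / ln(4.6190)
  = 0.19416 / 1.53019 = 0.12688

α ≈ 0.13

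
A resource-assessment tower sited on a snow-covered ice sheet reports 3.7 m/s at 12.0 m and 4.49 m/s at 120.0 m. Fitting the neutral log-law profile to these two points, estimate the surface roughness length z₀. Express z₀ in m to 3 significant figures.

z₀ ≈ 0.000249 m

Log law: V(z) ∝ ln(z/z₀). With r = V₁/V₂ = 3.7/4.49 = 0.82405,
r · ln(z₂/z₀) = ln(z₁/z₀) ⇒ ln z₀ = (ln z₁ − r·ln z₂)/(1 − r)
ln z₀ = (2.48491 − 0.82405×4.78749) / 0.17595 = -8.2994
z₀ = exp(-8.2994) = 0.0002487 m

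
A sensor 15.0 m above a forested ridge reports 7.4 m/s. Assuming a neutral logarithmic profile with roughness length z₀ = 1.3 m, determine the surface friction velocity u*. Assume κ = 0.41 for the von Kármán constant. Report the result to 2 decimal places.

u* ≈ 1.24 m/s

Log law: V(z) = (u*/κ) · ln(z/z₀) ⇒ u* = κ · V / ln(z/z₀)
u* = 0.41 × 7.4 / ln(15.0/1.3) = 0.41 × 7.4 / 2.4457
   = 3.0340 / 2.4457 = 1.2406 m/s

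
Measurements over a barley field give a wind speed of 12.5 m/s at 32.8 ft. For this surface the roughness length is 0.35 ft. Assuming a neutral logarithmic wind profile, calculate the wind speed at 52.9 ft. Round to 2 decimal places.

Log law: V(z) ∝ ln(z/z₀), so V₂/V₁ = ln(z₂/z₀) / ln(z₁/z₀).
ln(52.9/0.35) = 5.0182, ln(32.8/0.35) = 4.5403
V₂ = 12.5 × 5.0182/4.5403 = 12.5 × 1.1053 = 13.8159 m/s

13.82 m/s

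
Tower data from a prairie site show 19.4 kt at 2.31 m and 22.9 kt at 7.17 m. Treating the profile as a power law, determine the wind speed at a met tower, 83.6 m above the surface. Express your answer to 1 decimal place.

First find α: α = ln(V₂/V₁)/ln(z₂/z₁) = ln(22.9/19.4)/ln(7.17/2.31) = 0.16586/1.13266 = 0.1464
Extrapolate from 7.17 m to 83.6 m: V₃ = 22.9 × (83.6/7.17)^0.1464 = 22.9 × 1.4329 = 32.8125 kt

32.8 kt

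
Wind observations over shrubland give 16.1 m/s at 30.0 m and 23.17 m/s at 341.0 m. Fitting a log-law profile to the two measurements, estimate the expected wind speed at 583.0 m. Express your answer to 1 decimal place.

Log law: V ∝ ln(z/z₀). From the pair, with r = V₁/V₂ = 0.69486,
ln z₀ = (ln z₁ − r·ln z₂)/(1 − r) = (3.4012 − 0.69486×5.8319)/0.30514 = -2.1340 → z₀ = 0.1184 m
V₃ = V₁ · ln(z₃/z₀)/ln(z₁/z₀) = 16.1 × 8.5022/5.5352 = 24.7299 m/s

24.7 m/s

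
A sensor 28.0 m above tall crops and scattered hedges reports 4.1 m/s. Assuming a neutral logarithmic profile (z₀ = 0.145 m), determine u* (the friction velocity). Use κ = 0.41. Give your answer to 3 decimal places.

u* ≈ 0.319 m/s

Log law: V(z) = (u*/κ) · ln(z/z₀) ⇒ u* = κ · V / ln(z/z₀)
u* = 0.41 × 4.1 / ln(28.0/0.145) = 0.41 × 4.1 / 5.2632
   = 1.6810 / 5.2632 = 0.3194 m/s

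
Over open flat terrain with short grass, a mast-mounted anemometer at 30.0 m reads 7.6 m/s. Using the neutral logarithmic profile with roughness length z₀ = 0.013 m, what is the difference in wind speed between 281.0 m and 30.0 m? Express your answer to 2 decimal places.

2.20 m/s

Log law: V₂ = V₁ · ln(z₂/z₀)/ln(z₁/z₀) = 7.6 × 9.9812/7.7440 = 9.7956 m/s
ΔV = 9.7956 − 7.6 = 2.1956 m/s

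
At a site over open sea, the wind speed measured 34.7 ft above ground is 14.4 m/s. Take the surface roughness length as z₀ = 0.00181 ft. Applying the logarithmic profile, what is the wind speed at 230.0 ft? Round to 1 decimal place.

17.2 m/s

Log law: V(z) ∝ ln(z/z₀), so V₂/V₁ = ln(z₂/z₀) / ln(z₁/z₀).
ln(230.0/0.00181) = 11.7525, ln(34.7/0.00181) = 9.8612
V₂ = 14.4 × 11.7525/9.8612 = 14.4 × 1.1918 = 17.1619 m/s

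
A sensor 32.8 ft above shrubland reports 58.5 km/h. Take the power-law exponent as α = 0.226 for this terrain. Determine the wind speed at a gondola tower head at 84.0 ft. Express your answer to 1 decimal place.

72.4 km/h

Power-law profile: V₂ = V₁ · (z₂/z₁)^α
V₂ = 58.5 × (84.0/32.8)^0.226 = 58.5 × (2.5610)^0.226
    = 58.5 × 1.2368 = 72.3528 km/h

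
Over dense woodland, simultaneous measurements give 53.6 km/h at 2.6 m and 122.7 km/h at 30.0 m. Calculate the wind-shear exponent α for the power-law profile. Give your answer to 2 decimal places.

Power law: V₂/V₁ = (z₂/z₁)^α ⇒ α = ln(V₂/V₁) / ln(z₂/z₁)
α = ln(122.7/53.6) / ln(30.0/2.6) = ln(2.2892) / ln(11.5385)
  = 0.82819 / 2.44569 = 0.33863

α ≈ 0.34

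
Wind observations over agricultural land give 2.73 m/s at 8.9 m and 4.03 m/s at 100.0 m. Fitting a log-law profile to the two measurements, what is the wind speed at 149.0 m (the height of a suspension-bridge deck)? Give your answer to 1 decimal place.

Log law: V ∝ ln(z/z₀). From the pair, with r = V₁/V₂ = 0.67742,
ln z₀ = (ln z₁ − r·ln z₂)/(1 − r) = (2.1861 − 0.67742×4.6052)/0.32258 = -2.8941 → z₀ = 0.05535 m
V₃ = V₁ · ln(z₃/z₀)/ln(z₁/z₀) = 2.73 × 7.8980/5.0801 = 4.2443 m/s

4.2 m/s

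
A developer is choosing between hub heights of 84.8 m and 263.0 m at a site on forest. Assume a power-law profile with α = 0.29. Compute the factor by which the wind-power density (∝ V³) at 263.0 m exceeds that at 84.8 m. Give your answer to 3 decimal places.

Speed ratio: V_B/V_A = (z_B/z_A)^α = (263.0/84.8)^0.29 = (3.1014)^0.29 = 1.38852
Power-density ratio: P_B/P_A = (V_B/V_A)³ = (1.38852)³ = 2.67705

2.677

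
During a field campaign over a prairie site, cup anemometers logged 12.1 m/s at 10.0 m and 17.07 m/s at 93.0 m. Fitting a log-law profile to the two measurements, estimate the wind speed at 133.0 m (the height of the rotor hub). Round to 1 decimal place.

17.9 m/s

Log law: V ∝ ln(z/z₀). From the pair, with r = V₁/V₂ = 0.70885,
ln z₀ = (ln z₁ − r·ln z₂)/(1 − r) = (2.3026 − 0.70885×4.5326)/0.29115 = -3.1266 → z₀ = 0.04387 m
V₃ = V₁ · ln(z₃/z₀)/ln(z₁/z₀) = 12.1 × 8.0170/5.4292 = 17.8673 m/s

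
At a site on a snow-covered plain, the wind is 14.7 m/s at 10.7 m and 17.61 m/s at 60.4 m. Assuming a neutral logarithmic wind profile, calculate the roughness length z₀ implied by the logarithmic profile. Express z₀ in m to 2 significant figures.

z₀ ≈ 0.0017 m

Log law: V(z) ∝ ln(z/z₀). With r = V₁/V₂ = 14.7/17.61 = 0.83475,
r · ln(z₂/z₀) = ln(z₁/z₀) ⇒ ln z₀ = (ln z₁ − r·ln z₂)/(1 − r)
ln z₀ = (2.37024 − 0.83475×4.10099) / 0.16525 = -6.3727
z₀ = exp(-6.3727) = 0.001708 m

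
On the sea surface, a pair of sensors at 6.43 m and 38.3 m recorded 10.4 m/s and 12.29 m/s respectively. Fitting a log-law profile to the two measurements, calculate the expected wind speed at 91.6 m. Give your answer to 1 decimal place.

Log law: V ∝ ln(z/z₀). From the pair, with r = V₁/V₂ = 0.84622,
ln z₀ = (ln z₁ − r·ln z₂)/(1 − r) = (1.8610 − 0.84622×3.6454)/0.15378 = -7.9584 → z₀ = 0.0003497 m
V₃ = V₁ · ln(z₃/z₀)/ln(z₁/z₀) = 10.4 × 12.4758/9.8193 = 13.2135 m/s

13.2 m/s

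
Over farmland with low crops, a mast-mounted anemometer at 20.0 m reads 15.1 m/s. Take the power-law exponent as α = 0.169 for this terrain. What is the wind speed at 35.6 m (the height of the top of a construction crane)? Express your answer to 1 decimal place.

16.6 m/s

Power-law profile: V₂ = V₁ · (z₂/z₁)^α
V₂ = 15.1 × (35.6/20.0)^0.169 = 15.1 × (1.7800)^0.169
    = 15.1 × 1.1024 = 16.6455 m/s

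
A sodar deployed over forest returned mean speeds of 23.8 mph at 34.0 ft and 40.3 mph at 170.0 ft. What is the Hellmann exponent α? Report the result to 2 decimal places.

α ≈ 0.33

Power law: V₂/V₁ = (z₂/z₁)^α ⇒ α = ln(V₂/V₁) / ln(z₂/z₁)
α = ln(40.3/23.8) / ln(170.0/34.0) = ln(1.6933) / ln(5.0000)
  = 0.52667 / 1.60944 = 0.32724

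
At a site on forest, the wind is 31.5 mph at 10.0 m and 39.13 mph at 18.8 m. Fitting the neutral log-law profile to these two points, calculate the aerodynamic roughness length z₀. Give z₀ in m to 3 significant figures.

z₀ ≈ 0.738 m

Log law: V(z) ∝ ln(z/z₀). With r = V₁/V₂ = 31.5/39.13 = 0.80501,
r · ln(z₂/z₀) = ln(z₁/z₀) ⇒ ln z₀ = (ln z₁ − r·ln z₂)/(1 − r)
ln z₀ = (2.30259 − 0.80501×2.93386) / 0.19499 = -0.3036
z₀ = exp(-0.3036) = 0.7382 m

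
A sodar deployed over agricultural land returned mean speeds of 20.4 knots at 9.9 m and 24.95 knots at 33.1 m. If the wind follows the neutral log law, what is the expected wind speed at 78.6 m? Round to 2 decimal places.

Log law: V ∝ ln(z/z₀). From the pair, with r = V₁/V₂ = 0.81764,
ln z₀ = (ln z₁ − r·ln z₂)/(1 − r) = (2.2925 − 0.81764×3.4995)/0.18236 = -3.1191 → z₀ = 0.04420 m
V₃ = V₁ · ln(z₃/z₀)/ln(z₁/z₀) = 20.4 × 7.4834/5.4116 = 28.2102 knots

28.21 knots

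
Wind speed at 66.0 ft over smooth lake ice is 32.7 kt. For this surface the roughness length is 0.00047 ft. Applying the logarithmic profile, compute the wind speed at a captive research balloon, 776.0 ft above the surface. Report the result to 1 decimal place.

39.5 kt

Log law: V(z) ∝ ln(z/z₀), so V₂/V₁ = ln(z₂/z₀) / ln(z₁/z₀).
ln(776.0/0.00047) = 14.3169, ln(66.0/0.00047) = 11.8524
V₂ = 32.7 × 14.3169/11.8524 = 32.7 × 1.2079 = 39.4994 kt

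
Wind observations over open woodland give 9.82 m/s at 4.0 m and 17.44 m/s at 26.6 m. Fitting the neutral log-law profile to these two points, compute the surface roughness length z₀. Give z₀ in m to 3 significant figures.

Log law: V(z) ∝ ln(z/z₀). With r = V₁/V₂ = 9.82/17.44 = 0.56307,
r · ln(z₂/z₀) = ln(z₁/z₀) ⇒ ln z₀ = (ln z₁ − r·ln z₂)/(1 − r)
ln z₀ = (1.38629 − 0.56307×3.28091) / 0.43693 = -1.0553
z₀ = exp(-1.0553) = 0.3481 m

z₀ ≈ 0.348 m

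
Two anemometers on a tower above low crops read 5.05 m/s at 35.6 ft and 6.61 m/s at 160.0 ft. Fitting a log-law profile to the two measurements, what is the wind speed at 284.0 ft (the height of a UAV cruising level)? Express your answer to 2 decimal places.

7.21 m/s

Log law: V ∝ ln(z/z₀). From the pair, with r = V₁/V₂ = 0.76399,
ln z₀ = (ln z₁ − r·ln z₂)/(1 − r) = (3.5723 − 0.76399×5.0752)/0.23601 = -1.2926 → z₀ = 0.2746 ft
V₃ = V₁ · ln(z₃/z₀)/ln(z₁/z₀) = 5.05 × 6.9416/4.8649 = 7.2056 m/s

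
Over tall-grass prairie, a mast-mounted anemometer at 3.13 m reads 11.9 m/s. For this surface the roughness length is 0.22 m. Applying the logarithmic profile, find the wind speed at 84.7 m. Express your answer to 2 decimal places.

26.68 m/s

Log law: V(z) ∝ ln(z/z₀), so V₂/V₁ = ln(z₂/z₀) / ln(z₁/z₀).
ln(84.7/0.22) = 5.9532, ln(3.13/0.22) = 2.6552
V₂ = 11.9 × 5.9532/2.6552 = 11.9 × 2.2421 = 26.6815 m/s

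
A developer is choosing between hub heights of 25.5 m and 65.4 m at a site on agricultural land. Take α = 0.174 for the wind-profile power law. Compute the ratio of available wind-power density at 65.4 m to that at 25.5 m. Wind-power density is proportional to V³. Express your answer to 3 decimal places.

1.635

Speed ratio: V_B/V_A = (z_B/z_A)^α = (65.4/25.5)^0.174 = (2.5647)^0.174 = 1.17807
Power-density ratio: P_B/P_A = (V_B/V_A)³ = (1.17807)³ = 1.63500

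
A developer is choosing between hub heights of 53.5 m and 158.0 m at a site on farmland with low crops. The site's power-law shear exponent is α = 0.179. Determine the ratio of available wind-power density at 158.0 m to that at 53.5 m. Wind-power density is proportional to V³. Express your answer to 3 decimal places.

Speed ratio: V_B/V_A = (z_B/z_A)^α = (158.0/53.5)^0.179 = (2.9533)^0.179 = 1.21390
Power-density ratio: P_B/P_A = (V_B/V_A)³ = (1.21390)³ = 1.78876

1.789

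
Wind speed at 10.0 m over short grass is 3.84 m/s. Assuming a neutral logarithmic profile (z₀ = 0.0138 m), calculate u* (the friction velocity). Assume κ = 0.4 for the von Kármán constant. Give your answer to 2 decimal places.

Log law: V(z) = (u*/κ) · ln(z/z₀) ⇒ u* = κ · V / ln(z/z₀)
u* = 0.4 × 3.84 / ln(10.0/0.0138) = 0.4 × 3.84 / 6.5857
   = 1.5360 / 6.5857 = 0.2332 m/s

u* ≈ 0.23 m/s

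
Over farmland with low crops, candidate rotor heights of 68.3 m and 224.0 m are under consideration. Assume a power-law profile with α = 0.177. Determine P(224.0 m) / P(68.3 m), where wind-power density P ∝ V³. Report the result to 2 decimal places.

1.88

Speed ratio: V_B/V_A = (z_B/z_A)^α = (224.0/68.3)^0.177 = (3.2796)^0.177 = 1.23396
Power-density ratio: P_B/P_A = (V_B/V_A)³ = (1.23396)³ = 1.87890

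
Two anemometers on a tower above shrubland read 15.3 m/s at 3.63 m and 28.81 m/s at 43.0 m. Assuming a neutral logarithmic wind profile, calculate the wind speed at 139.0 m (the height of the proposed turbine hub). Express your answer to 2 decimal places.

35.22 m/s

Log law: V ∝ ln(z/z₀). From the pair, with r = V₁/V₂ = 0.53107,
ln z₀ = (ln z₁ − r·ln z₂)/(1 − r) = (1.2892 − 0.53107×3.7612)/0.46893 = -1.5103 → z₀ = 0.2209 m
V₃ = V₁ · ln(z₃/z₀)/ln(z₁/z₀) = 15.3 × 6.4447/2.7995 = 35.2223 m/s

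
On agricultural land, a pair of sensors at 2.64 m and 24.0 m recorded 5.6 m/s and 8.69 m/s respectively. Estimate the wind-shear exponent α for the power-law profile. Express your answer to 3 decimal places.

Power law: V₂/V₁ = (z₂/z₁)^α ⇒ α = ln(V₂/V₁) / ln(z₂/z₁)
α = ln(8.69/5.6) / ln(24.0/2.64) = ln(1.5518) / ln(9.0909)
  = 0.43941 / 2.20727 = 0.19907

α ≈ 0.199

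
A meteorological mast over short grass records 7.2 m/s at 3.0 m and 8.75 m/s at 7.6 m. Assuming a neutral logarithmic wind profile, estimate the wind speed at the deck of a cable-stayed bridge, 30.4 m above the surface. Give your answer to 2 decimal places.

11.06 m/s

Log law: V ∝ ln(z/z₀). From the pair, with r = V₁/V₂ = 0.82286,
ln z₀ = (ln z₁ − r·ln z₂)/(1 − r) = (1.0986 − 0.82286×2.0281)/0.17714 = -3.2192 → z₀ = 0.03999 m
V₃ = V₁ · ln(z₃/z₀)/ln(z₁/z₀) = 7.2 × 6.6337/4.3178 = 11.0616 m/s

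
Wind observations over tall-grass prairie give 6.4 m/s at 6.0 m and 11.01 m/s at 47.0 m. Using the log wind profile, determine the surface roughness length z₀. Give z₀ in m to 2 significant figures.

z₀ ≈ 0.34 m

Log law: V(z) ∝ ln(z/z₀). With r = V₁/V₂ = 6.4/11.01 = 0.58129,
r · ln(z₂/z₀) = ln(z₁/z₀) ⇒ ln z₀ = (ln z₁ − r·ln z₂)/(1 − r)
ln z₀ = (1.79176 − 0.58129×3.85015) / 0.41871 = -1.0659
z₀ = exp(-1.0659) = 0.3444 m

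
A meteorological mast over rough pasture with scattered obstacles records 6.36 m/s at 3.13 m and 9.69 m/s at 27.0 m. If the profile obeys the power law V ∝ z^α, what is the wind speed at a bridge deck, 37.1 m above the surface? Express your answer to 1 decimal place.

First find α: α = ln(V₂/V₁)/ln(z₂/z₁) = ln(9.69/6.36)/ln(27.0/3.13) = 0.42107/2.15480 = 0.1954
Extrapolate from 27.0 m to 37.1 m: V₃ = 9.69 × (37.1/27.0)^0.1954 = 9.69 × 1.0641 = 10.3108 m/s

10.3 m/s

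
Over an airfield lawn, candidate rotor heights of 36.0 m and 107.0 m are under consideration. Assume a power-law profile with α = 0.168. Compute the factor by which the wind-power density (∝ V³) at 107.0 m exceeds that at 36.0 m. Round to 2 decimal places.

Speed ratio: V_B/V_A = (z_B/z_A)^α = (107.0/36.0)^0.168 = (2.9722)^0.168 = 1.20082
Power-density ratio: P_B/P_A = (V_B/V_A)³ = (1.20082)³ = 1.73154

1.73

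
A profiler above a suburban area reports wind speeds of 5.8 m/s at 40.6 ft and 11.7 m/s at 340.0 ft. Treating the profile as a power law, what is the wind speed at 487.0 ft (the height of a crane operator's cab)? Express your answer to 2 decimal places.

First find α: α = ln(V₂/V₁)/ln(z₂/z₁) = ln(11.7/5.8)/ln(340.0/40.6) = 0.70173/2.12518 = 0.3302
Extrapolate from 340.0 ft to 487.0 ft: V₃ = 11.7 × (487.0/340.0)^0.3302 = 11.7 × 1.1260 = 13.1739 m/s

13.17 m/s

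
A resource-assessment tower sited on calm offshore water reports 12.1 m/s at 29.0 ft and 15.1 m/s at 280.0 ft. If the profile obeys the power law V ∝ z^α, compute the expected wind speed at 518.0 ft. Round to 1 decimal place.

First find α: α = ln(V₂/V₁)/ln(z₂/z₁) = ln(15.1/12.1)/ln(280.0/29.0) = 0.22149/2.26749 = 0.0977
Extrapolate from 280.0 ft to 518.0 ft: V₃ = 15.1 × (518.0/280.0)^0.0977 = 15.1 × 1.0619 = 16.0352 m/s

16.0 m/s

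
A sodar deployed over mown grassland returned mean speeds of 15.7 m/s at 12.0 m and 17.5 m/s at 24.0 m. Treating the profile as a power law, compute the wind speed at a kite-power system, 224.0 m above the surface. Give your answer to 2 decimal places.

First find α: α = ln(V₂/V₁)/ln(z₂/z₁) = ln(17.5/15.7)/ln(24.0/12.0) = 0.10854/0.69315 = 0.1566
Extrapolate from 24.0 m to 224.0 m: V₃ = 17.5 × (224.0/24.0)^0.1566 = 17.5 × 1.4187 = 24.8277 m/s

24.83 m/s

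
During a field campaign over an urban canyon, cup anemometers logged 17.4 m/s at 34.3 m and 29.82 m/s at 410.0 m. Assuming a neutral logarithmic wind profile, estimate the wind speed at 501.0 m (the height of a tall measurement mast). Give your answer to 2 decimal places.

30.82 m/s

Log law: V ∝ ln(z/z₀). From the pair, with r = V₁/V₂ = 0.58350,
ln z₀ = (ln z₁ − r·ln z₂)/(1 − r) = (3.5351 − 0.58350×6.0162)/0.41650 = 0.0593 → z₀ = 1.061 m
V₃ = V₁ · ln(z₃/z₀)/ln(z₁/z₀) = 17.4 × 6.1573/3.4758 = 30.8235 m/s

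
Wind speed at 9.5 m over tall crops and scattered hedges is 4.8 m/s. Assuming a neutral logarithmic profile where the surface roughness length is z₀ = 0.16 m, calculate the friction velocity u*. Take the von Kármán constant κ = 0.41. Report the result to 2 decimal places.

u* ≈ 0.48 m/s

Log law: V(z) = (u*/κ) · ln(z/z₀) ⇒ u* = κ · V / ln(z/z₀)
u* = 0.41 × 4.8 / ln(9.5/0.16) = 0.41 × 4.8 / 4.0839
   = 1.9680 / 4.0839 = 0.4819 m/s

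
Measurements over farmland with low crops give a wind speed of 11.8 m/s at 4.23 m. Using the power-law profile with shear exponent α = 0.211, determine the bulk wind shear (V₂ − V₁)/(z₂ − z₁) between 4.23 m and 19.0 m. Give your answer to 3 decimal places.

Power law: V₂ = V₁ · (z₂/z₁)^α = 11.8 × (4.4917)^0.211 = 16.2010 m/s
ΔV/Δz = (16.2010 − 11.8)/(19.0 − 4.23) = 4.4010/14.7700 = 0.29797 m/s/m

0.298 m/s/m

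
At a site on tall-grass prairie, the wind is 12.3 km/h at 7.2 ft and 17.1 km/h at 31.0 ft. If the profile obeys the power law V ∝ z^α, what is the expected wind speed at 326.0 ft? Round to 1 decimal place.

29.1 km/h

First find α: α = ln(V₂/V₁)/ln(z₂/z₁) = ln(17.1/12.3)/ln(31.0/7.2) = 0.32948/1.45991 = 0.2257
Extrapolate from 31.0 ft to 326.0 ft: V₃ = 17.1 × (326.0/31.0)^0.2257 = 17.1 × 1.7007 = 29.0813 km/h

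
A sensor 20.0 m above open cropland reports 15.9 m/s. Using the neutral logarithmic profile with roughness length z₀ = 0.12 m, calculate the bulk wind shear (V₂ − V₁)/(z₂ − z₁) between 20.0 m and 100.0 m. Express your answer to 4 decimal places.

0.0625 m/s/m

Log law: V₂ = V₁ · ln(z₂/z₀)/ln(z₁/z₀) = 15.9 × 6.7254/5.1160 = 20.9020 m/s
ΔV/Δz = (20.9020 − 15.9)/(100.0 − 20.0) = 5.0020/80.0000 = 0.06252 m/s/m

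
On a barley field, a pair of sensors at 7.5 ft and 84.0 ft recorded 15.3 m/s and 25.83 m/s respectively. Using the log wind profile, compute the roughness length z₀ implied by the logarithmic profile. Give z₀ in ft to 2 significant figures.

z₀ ≈ 0.22 ft

Log law: V(z) ∝ ln(z/z₀). With r = V₁/V₂ = 15.3/25.83 = 0.59233,
r · ln(z₂/z₀) = ln(z₁/z₀) ⇒ ln z₀ = (ln z₁ − r·ln z₂)/(1 − r)
ln z₀ = (2.01490 − 0.59233×4.43082) / 0.40767 = -1.4954
z₀ = exp(-1.4954) = 0.2242 ft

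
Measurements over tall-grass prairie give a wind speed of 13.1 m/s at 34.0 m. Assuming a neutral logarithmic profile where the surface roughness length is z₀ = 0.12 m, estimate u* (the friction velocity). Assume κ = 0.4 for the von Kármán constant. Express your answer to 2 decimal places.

Log law: V(z) = (u*/κ) · ln(z/z₀) ⇒ u* = κ · V / ln(z/z₀)
u* = 0.4 × 13.1 / ln(34.0/0.12) = 0.4 × 13.1 / 5.6466
   = 5.2400 / 5.6466 = 0.9280 m/s

u* ≈ 0.93 m/s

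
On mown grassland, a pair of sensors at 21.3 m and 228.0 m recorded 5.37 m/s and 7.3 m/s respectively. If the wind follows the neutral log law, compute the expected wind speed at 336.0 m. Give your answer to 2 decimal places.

7.62 m/s

Log law: V ∝ ln(z/z₀). From the pair, with r = V₁/V₂ = 0.73562,
ln z₀ = (ln z₁ − r·ln z₂)/(1 − r) = (3.0587 − 0.73562×5.4293)/0.26438 = -3.5373 → z₀ = 0.02909 m
V₃ = V₁ · ln(z₃/z₀)/ln(z₁/z₀) = 5.37 × 9.3544/6.5960 = 7.6157 m/s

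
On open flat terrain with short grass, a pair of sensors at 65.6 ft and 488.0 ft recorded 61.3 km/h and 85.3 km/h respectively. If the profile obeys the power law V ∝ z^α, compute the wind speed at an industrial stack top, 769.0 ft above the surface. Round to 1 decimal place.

First find α: α = ln(V₂/V₁)/ln(z₂/z₁) = ln(85.3/61.3)/ln(488.0/65.6) = 0.33039/2.00674 = 0.1646
Extrapolate from 488.0 ft to 769.0 ft: V₃ = 85.3 × (769.0/488.0)^0.1646 = 85.3 × 1.0777 = 91.9321 km/h

91.9 km/h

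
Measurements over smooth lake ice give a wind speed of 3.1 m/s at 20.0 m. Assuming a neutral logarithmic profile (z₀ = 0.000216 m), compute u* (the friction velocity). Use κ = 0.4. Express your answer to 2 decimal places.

u* ≈ 0.11 m/s

Log law: V(z) = (u*/κ) · ln(z/z₀) ⇒ u* = κ · V / ln(z/z₀)
u* = 0.4 × 3.1 / ln(20.0/0.000216) = 0.4 × 3.1 / 11.4360
   = 1.2400 / 11.4360 = 0.1084 m/s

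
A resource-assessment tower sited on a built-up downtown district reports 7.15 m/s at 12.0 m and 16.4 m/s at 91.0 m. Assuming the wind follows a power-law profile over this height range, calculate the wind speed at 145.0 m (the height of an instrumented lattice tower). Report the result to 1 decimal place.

19.8 m/s

First find α: α = ln(V₂/V₁)/ln(z₂/z₁) = ln(16.4/7.15)/ln(91.0/12.0) = 0.83017/2.02595 = 0.4098
Extrapolate from 91.0 m to 145.0 m: V₃ = 16.4 × (145.0/91.0)^0.4098 = 16.4 × 1.2103 = 19.8495 m/s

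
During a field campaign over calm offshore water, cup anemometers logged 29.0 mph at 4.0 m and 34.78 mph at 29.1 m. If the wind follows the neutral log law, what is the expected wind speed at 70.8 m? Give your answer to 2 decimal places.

37.37 mph

Log law: V ∝ ln(z/z₀). From the pair, with r = V₁/V₂ = 0.83381,
ln z₀ = (ln z₁ − r·ln z₂)/(1 − r) = (1.3863 − 0.83381×3.3707)/0.16619 = -8.5703 → z₀ = 0.0001897 m
V₃ = V₁ · ln(z₃/z₀)/ln(z₁/z₀) = 29.0 × 12.8301/9.9566 = 37.3697 mph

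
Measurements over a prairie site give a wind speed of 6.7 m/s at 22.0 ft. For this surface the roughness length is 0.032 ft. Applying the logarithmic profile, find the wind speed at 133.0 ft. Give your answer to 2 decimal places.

Log law: V(z) ∝ ln(z/z₀), so V₂/V₁ = ln(z₂/z₀) / ln(z₁/z₀).
ln(133.0/0.032) = 8.3324, ln(22.0/0.032) = 6.5331
V₂ = 6.7 × 8.3324/6.5331 = 6.7 × 1.2754 = 8.5453 m/s

8.55 m/s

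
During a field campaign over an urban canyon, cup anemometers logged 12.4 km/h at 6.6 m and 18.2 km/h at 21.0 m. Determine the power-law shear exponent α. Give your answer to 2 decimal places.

Power law: V₂/V₁ = (z₂/z₁)^α ⇒ α = ln(V₂/V₁) / ln(z₂/z₁)
α = ln(18.2/12.4) / ln(21.0/6.6) = ln(1.4677) / ln(3.1818)
  = 0.38373 / 1.15745 = 0.33153

α ≈ 0.33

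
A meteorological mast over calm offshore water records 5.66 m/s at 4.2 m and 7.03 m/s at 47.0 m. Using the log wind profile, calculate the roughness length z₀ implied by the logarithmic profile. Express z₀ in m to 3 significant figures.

z₀ ≈ 0.000195 m

Log law: V(z) ∝ ln(z/z₀). With r = V₁/V₂ = 5.66/7.03 = 0.80512,
r · ln(z₂/z₀) = ln(z₁/z₀) ⇒ ln z₀ = (ln z₁ − r·ln z₂)/(1 − r)
ln z₀ = (1.43508 − 0.80512×3.85015) / 0.19488 = -8.5425
z₀ = exp(-8.5425) = 0.0001950 m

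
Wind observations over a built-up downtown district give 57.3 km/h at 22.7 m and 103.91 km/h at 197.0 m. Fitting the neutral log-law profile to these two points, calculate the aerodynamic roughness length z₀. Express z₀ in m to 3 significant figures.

z₀ ≈ 1.59 m

Log law: V(z) ∝ ln(z/z₀). With r = V₁/V₂ = 57.3/103.91 = 0.55144,
r · ln(z₂/z₀) = ln(z₁/z₀) ⇒ ln z₀ = (ln z₁ − r·ln z₂)/(1 − r)
ln z₀ = (3.12236 − 0.55144×5.28320) / 0.44856 = 0.4659
z₀ = exp(0.4659) = 1.594 m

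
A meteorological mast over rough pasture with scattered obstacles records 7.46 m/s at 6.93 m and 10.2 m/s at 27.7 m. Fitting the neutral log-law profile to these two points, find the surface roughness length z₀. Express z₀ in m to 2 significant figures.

Log law: V(z) ∝ ln(z/z₀). With r = V₁/V₂ = 7.46/10.2 = 0.73137,
r · ln(z₂/z₀) = ln(z₁/z₀) ⇒ ln z₀ = (ln z₁ − r·ln z₂)/(1 − r)
ln z₀ = (1.93586 − 0.73137×3.32143) / 0.26863 = -1.8365
z₀ = exp(-1.8365) = 0.1594 m

z₀ ≈ 0.16 m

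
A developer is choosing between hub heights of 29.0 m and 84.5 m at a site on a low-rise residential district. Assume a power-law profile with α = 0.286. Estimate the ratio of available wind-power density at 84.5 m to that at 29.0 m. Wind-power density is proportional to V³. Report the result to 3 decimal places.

2.503

Speed ratio: V_B/V_A = (z_B/z_A)^α = (84.5/29.0)^0.286 = (2.9138)^0.286 = 1.35780
Power-density ratio: P_B/P_A = (V_B/V_A)³ = (1.35780)³ = 2.50326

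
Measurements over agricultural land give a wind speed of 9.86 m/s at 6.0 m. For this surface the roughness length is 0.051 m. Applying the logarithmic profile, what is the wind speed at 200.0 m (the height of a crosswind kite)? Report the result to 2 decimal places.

Log law: V(z) ∝ ln(z/z₀), so V₂/V₁ = ln(z₂/z₀) / ln(z₁/z₀).
ln(200.0/0.051) = 8.2742, ln(6.0/0.051) = 4.7677
V₂ = 9.86 × 8.2742/4.7677 = 9.86 × 1.7355 = 17.1119 m/s

17.11 m/s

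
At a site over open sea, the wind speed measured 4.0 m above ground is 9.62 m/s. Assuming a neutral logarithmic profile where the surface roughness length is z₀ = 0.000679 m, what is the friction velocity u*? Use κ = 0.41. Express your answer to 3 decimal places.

Log law: V(z) = (u*/κ) · ln(z/z₀) ⇒ u* = κ · V / ln(z/z₀)
u* = 0.41 × 9.62 / ln(4.0/0.000679) = 0.41 × 9.62 / 8.6812
   = 3.9442 / 8.6812 = 0.4543 m/s

u* ≈ 0.454 m/s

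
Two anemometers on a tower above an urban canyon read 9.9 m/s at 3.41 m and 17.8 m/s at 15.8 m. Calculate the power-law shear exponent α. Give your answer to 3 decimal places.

Power law: V₂/V₁ = (z₂/z₁)^α ⇒ α = ln(V₂/V₁) / ln(z₂/z₁)
α = ln(17.8/9.9) / ln(15.8/3.41) = ln(1.7980) / ln(4.6334)
  = 0.58666 / 1.53330 = 0.38262

α ≈ 0.383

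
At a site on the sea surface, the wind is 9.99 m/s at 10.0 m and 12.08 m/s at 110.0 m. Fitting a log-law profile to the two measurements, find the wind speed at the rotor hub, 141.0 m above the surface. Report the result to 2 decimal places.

12.30 m/s

Log law: V ∝ ln(z/z₀). From the pair, with r = V₁/V₂ = 0.82699,
ln z₀ = (ln z₁ − r·ln z₂)/(1 − r) = (2.3026 − 0.82699×4.7005)/0.17301 = -9.1591 → z₀ = 0.0001053 m
V₃ = V₁ · ln(z₃/z₀)/ln(z₁/z₀) = 9.99 × 14.1079/11.4617 = 12.2964 m/s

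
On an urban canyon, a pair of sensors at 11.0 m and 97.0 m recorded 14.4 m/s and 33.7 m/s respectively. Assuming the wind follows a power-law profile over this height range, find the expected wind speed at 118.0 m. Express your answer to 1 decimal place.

First find α: α = ln(V₂/V₁)/ln(z₂/z₁) = ln(33.7/14.4)/ln(97.0/11.0) = 0.85027/2.17682 = 0.3906
Extrapolate from 97.0 m to 118.0 m: V₃ = 33.7 × (118.0/97.0)^0.3906 = 33.7 × 1.0796 = 36.3810 m/s

36.4 m/s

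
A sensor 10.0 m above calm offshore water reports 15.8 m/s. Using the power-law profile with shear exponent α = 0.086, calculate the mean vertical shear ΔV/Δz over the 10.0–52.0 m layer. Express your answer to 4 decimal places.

0.0573 m/s/m

Power law: V₂ = V₁ · (z₂/z₁)^α = 15.8 × (5.2000)^0.086 = 18.2068 m/s
ΔV/Δz = (18.2068 − 15.8)/(52.0 − 10.0) = 2.4068/42.0000 = 0.05730 m/s/m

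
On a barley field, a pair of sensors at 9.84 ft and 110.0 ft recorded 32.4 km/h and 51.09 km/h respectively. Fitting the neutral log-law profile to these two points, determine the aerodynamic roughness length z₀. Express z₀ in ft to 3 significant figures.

Log law: V(z) ∝ ln(z/z₀). With r = V₁/V₂ = 32.4/51.09 = 0.63417,
r · ln(z₂/z₀) = ln(z₁/z₀) ⇒ ln z₀ = (ln z₁ − r·ln z₂)/(1 − r)
ln z₀ = (2.28646 − 0.63417×4.70048) / 0.36583 = -1.8984
z₀ = exp(-1.8984) = 0.1498 ft

z₀ ≈ 0.150 ft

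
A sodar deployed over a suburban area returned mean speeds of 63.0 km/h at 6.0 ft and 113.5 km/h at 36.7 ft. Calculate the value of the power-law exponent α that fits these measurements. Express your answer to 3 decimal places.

α ≈ 0.325

Power law: V₂/V₁ = (z₂/z₁)^α ⇒ α = ln(V₂/V₁) / ln(z₂/z₁)
α = ln(113.5/63.0) / ln(36.7/6.0) = ln(1.8016) / ln(6.1167)
  = 0.58867 / 1.81102 = 0.32505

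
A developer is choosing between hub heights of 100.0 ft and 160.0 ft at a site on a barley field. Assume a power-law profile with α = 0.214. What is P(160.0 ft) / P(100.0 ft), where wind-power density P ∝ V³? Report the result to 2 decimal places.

1.35

Speed ratio: V_B/V_A = (z_B/z_A)^α = (160.0/100.0)^0.214 = (1.6000)^0.214 = 1.10581
Power-density ratio: P_B/P_A = (V_B/V_A)³ = (1.10581)³ = 1.35221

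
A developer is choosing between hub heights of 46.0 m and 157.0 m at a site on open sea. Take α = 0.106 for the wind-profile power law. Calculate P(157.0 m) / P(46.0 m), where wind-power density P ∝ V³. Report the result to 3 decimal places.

Speed ratio: V_B/V_A = (z_B/z_A)^α = (157.0/46.0)^0.106 = (3.4130)^0.106 = 1.13897
Power-density ratio: P_B/P_A = (V_B/V_A)³ = (1.13897)³ = 1.47754

1.478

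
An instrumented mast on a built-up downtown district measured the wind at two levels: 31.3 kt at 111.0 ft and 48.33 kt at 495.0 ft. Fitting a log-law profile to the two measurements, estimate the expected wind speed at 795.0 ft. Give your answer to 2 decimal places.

53.73 kt

Log law: V ∝ ln(z/z₀). From the pair, with r = V₁/V₂ = 0.64763,
ln z₀ = (ln z₁ − r·ln z₂)/(1 − r) = (4.7095 − 0.64763×6.2046)/0.35237 = 1.9618 → z₀ = 7.112 ft
V₃ = V₁ · ln(z₃/z₀)/ln(z₁/z₀) = 31.3 × 4.7166/2.7478 = 53.7269 kt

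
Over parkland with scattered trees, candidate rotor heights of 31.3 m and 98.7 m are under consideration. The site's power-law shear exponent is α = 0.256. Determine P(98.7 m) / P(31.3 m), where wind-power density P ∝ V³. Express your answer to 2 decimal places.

2.42

Speed ratio: V_B/V_A = (z_B/z_A)^α = (98.7/31.3)^0.256 = (3.1534)^0.256 = 1.34179
Power-density ratio: P_B/P_A = (V_B/V_A)³ = (1.34179)³ = 2.41578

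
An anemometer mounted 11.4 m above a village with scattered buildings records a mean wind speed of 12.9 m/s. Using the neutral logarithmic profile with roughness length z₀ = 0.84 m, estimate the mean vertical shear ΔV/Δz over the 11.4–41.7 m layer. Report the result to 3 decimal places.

Log law: V₂ = V₁ · ln(z₂/z₀)/ln(z₁/z₀) = 12.9 × 3.9049/2.6080 = 19.3149 m/s
ΔV/Δz = (19.3149 − 12.9)/(41.7 − 11.4) = 6.4149/30.3000 = 0.21171 m/s/m

0.212 m/s/m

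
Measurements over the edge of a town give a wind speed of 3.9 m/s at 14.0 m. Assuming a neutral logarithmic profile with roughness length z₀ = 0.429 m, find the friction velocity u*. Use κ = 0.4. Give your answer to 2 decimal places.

u* ≈ 0.45 m/s

Log law: V(z) = (u*/κ) · ln(z/z₀) ⇒ u* = κ · V / ln(z/z₀)
u* = 0.4 × 3.9 / ln(14.0/0.429) = 0.4 × 3.9 / 3.4854
   = 1.5600 / 3.4854 = 0.4476 m/s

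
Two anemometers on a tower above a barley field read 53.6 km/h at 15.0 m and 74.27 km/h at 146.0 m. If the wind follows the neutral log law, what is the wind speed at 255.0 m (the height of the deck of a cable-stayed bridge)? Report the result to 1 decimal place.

79.3 km/h

Log law: V ∝ ln(z/z₀). From the pair, with r = V₁/V₂ = 0.72169,
ln z₀ = (ln z₁ − r·ln z₂)/(1 − r) = (2.7081 − 0.72169×4.9836)/0.27831 = -3.1928 → z₀ = 0.04106 m
V₃ = V₁ · ln(z₃/z₀)/ln(z₁/z₀) = 53.6 × 8.7340/5.9008 = 79.3355 km/h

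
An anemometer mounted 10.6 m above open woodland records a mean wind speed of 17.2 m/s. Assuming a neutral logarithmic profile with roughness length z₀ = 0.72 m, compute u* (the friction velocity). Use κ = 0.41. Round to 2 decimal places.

u* ≈ 2.62 m/s

Log law: V(z) = (u*/κ) · ln(z/z₀) ⇒ u* = κ · V / ln(z/z₀)
u* = 0.41 × 17.2 / ln(10.6/0.72) = 0.41 × 17.2 / 2.6894
   = 7.0520 / 2.6894 = 2.6222 m/s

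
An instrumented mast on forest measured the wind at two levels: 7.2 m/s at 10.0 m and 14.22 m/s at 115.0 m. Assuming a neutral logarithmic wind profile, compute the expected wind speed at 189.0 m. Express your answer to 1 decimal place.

Log law: V ∝ ln(z/z₀). From the pair, with r = V₁/V₂ = 0.50633,
ln z₀ = (ln z₁ − r·ln z₂)/(1 − r) = (2.3026 − 0.50633×4.7449)/0.49367 = -0.2024 → z₀ = 0.8168 m
V₃ = V₁ · ln(z₃/z₀)/ln(z₁/z₀) = 7.2 × 5.4441/2.5050 = 15.6480 m/s

15.6 m/s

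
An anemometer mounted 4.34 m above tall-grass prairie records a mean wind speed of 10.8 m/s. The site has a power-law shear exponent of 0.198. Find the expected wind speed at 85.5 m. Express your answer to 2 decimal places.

Power-law profile: V₂ = V₁ · (z₂/z₁)^α
V₂ = 10.8 × (85.5/4.34)^0.198 = 10.8 × (19.7005)^0.198
    = 10.8 × 1.8043 = 19.4863 m/s

19.49 m/s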